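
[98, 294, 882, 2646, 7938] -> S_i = 98*3^i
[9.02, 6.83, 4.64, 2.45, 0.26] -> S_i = 9.02 + -2.19*i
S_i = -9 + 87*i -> [-9, 78, 165, 252, 339]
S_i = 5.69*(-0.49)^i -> [5.69, -2.79, 1.37, -0.67, 0.33]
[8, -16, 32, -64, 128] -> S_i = 8*-2^i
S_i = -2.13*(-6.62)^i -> [-2.13, 14.1, -93.35, 617.95, -4090.83]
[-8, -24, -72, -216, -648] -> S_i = -8*3^i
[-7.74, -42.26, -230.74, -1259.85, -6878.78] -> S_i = -7.74*5.46^i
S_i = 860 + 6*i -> [860, 866, 872, 878, 884]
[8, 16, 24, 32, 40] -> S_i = 8 + 8*i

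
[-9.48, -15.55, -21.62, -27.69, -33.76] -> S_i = -9.48 + -6.07*i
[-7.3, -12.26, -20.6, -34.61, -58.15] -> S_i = -7.30*1.68^i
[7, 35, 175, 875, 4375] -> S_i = 7*5^i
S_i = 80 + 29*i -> [80, 109, 138, 167, 196]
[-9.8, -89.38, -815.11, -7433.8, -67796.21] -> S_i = -9.80*9.12^i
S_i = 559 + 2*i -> [559, 561, 563, 565, 567]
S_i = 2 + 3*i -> [2, 5, 8, 11, 14]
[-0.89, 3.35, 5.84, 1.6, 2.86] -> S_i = Random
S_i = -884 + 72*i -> [-884, -812, -740, -668, -596]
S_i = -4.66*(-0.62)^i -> [-4.66, 2.89, -1.79, 1.11, -0.69]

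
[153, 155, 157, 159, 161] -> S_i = 153 + 2*i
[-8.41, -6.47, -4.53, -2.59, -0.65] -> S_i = -8.41 + 1.94*i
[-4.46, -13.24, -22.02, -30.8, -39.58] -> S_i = -4.46 + -8.78*i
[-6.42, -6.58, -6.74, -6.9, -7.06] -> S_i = -6.42 + -0.16*i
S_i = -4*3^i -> [-4, -12, -36, -108, -324]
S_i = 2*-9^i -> [2, -18, 162, -1458, 13122]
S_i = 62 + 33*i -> [62, 95, 128, 161, 194]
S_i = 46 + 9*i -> [46, 55, 64, 73, 82]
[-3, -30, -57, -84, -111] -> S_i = -3 + -27*i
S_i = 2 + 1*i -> [2, 3, 4, 5, 6]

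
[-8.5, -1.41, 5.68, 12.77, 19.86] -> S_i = -8.50 + 7.09*i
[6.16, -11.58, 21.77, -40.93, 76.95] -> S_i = 6.16*(-1.88)^i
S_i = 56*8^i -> [56, 448, 3584, 28672, 229376]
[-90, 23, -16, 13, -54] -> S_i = Random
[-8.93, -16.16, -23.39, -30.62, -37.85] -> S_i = -8.93 + -7.23*i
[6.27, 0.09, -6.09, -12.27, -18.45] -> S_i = 6.27 + -6.18*i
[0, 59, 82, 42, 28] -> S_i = Random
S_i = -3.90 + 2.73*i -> [-3.9, -1.17, 1.56, 4.29, 7.02]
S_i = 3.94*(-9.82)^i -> [3.94, -38.69, 379.94, -3731.05, 36638.88]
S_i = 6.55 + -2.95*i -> [6.55, 3.6, 0.65, -2.3, -5.25]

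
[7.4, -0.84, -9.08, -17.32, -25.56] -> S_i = 7.40 + -8.24*i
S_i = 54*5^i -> [54, 270, 1350, 6750, 33750]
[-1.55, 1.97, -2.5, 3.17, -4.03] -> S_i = -1.55*(-1.27)^i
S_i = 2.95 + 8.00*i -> [2.95, 10.95, 18.95, 26.95, 34.95]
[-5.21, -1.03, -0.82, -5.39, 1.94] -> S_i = Random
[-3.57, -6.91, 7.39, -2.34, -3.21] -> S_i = Random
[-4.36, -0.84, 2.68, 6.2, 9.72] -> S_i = -4.36 + 3.52*i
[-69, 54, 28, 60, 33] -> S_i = Random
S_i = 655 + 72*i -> [655, 727, 799, 871, 943]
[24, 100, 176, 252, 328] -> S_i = 24 + 76*i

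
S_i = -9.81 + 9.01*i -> [-9.81, -0.8, 8.21, 17.22, 26.23]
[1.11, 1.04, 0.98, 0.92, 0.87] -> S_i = 1.11*0.94^i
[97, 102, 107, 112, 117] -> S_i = 97 + 5*i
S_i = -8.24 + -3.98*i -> [-8.24, -12.22, -16.2, -20.18, -24.16]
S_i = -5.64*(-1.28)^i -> [-5.64, 7.22, -9.24, 11.83, -15.14]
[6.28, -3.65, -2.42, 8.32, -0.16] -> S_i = Random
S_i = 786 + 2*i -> [786, 788, 790, 792, 794]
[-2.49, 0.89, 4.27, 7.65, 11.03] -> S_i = -2.49 + 3.38*i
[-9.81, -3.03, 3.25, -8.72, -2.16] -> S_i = Random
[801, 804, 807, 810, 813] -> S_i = 801 + 3*i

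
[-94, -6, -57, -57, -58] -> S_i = Random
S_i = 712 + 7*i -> [712, 719, 726, 733, 740]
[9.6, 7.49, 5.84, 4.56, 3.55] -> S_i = 9.60*0.78^i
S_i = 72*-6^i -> [72, -432, 2592, -15552, 93312]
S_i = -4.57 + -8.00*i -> [-4.57, -12.57, -20.57, -28.57, -36.57]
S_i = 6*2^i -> [6, 12, 24, 48, 96]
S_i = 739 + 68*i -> [739, 807, 875, 943, 1011]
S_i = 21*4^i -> [21, 84, 336, 1344, 5376]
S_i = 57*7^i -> [57, 399, 2793, 19551, 136857]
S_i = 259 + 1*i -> [259, 260, 261, 262, 263]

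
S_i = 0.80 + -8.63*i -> [0.8, -7.83, -16.46, -25.09, -33.72]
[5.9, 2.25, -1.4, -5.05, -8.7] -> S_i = 5.90 + -3.65*i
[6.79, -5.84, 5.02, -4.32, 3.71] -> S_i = 6.79*(-0.86)^i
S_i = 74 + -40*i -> [74, 34, -6, -46, -86]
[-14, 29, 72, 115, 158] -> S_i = -14 + 43*i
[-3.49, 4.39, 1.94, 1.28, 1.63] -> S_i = Random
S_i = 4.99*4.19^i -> [4.99, 20.91, 87.6, 367.06, 1538.0]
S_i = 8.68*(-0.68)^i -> [8.68, -5.9, 4.01, -2.73, 1.86]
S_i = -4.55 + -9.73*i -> [-4.55, -14.28, -24.01, -33.74, -43.47]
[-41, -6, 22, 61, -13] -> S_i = Random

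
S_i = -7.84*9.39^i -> [-7.84, -73.62, -691.27, -6491.02, -60950.66]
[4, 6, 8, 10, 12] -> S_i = 4 + 2*i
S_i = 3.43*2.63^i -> [3.43, 9.02, 23.72, 62.4, 164.1]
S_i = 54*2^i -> [54, 108, 216, 432, 864]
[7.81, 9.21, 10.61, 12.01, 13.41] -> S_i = 7.81 + 1.40*i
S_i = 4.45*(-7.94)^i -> [4.45, -35.33, 280.54, -2227.52, 17686.5]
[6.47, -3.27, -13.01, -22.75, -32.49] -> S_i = 6.47 + -9.74*i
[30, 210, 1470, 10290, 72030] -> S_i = 30*7^i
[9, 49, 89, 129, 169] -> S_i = 9 + 40*i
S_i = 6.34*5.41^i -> [6.34, 34.3, 185.56, 1003.88, 5430.98]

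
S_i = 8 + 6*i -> [8, 14, 20, 26, 32]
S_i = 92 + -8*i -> [92, 84, 76, 68, 60]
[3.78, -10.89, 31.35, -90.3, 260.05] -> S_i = 3.78*(-2.88)^i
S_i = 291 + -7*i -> [291, 284, 277, 270, 263]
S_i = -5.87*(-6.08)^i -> [-5.87, 35.69, -216.99, 1319.32, -8021.44]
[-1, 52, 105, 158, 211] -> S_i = -1 + 53*i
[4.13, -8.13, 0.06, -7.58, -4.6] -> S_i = Random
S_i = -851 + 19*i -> [-851, -832, -813, -794, -775]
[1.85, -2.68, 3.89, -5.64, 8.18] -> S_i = 1.85*(-1.45)^i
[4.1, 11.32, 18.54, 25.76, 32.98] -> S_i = 4.10 + 7.22*i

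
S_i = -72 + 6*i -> [-72, -66, -60, -54, -48]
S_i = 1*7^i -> [1, 7, 49, 343, 2401]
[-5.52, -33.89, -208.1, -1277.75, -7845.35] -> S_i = -5.52*6.14^i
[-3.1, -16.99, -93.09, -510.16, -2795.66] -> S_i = -3.10*5.48^i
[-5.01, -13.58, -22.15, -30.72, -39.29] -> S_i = -5.01 + -8.57*i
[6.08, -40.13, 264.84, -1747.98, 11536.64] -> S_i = 6.08*(-6.60)^i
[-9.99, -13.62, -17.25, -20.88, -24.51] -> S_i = -9.99 + -3.63*i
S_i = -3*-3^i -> [-3, 9, -27, 81, -243]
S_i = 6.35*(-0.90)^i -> [6.35, -5.72, 5.14, -4.63, 4.17]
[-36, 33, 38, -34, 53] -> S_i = Random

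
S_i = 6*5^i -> [6, 30, 150, 750, 3750]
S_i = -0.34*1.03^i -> [-0.34, -0.35, -0.36, -0.37, -0.38]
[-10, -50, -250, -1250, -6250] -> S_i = -10*5^i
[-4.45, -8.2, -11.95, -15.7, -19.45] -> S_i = -4.45 + -3.75*i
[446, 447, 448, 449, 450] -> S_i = 446 + 1*i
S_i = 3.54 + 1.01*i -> [3.54, 4.55, 5.56, 6.57, 7.58]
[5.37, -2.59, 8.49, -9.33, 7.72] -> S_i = Random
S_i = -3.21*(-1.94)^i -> [-3.21, 6.23, -12.08, 23.44, -45.47]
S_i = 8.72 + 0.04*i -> [8.72, 8.76, 8.8, 8.84, 8.88]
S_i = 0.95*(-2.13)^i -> [0.95, -2.02, 4.31, -9.18, 19.55]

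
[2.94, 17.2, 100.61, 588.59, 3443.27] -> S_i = 2.94*5.85^i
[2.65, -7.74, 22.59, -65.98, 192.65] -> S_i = 2.65*(-2.92)^i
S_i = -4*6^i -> [-4, -24, -144, -864, -5184]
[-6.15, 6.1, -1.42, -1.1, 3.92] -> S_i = Random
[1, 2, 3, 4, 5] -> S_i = 1 + 1*i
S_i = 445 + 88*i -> [445, 533, 621, 709, 797]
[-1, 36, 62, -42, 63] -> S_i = Random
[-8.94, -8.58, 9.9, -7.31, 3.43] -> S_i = Random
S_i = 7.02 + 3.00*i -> [7.02, 10.02, 13.02, 16.02, 19.02]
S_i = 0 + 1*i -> [0, 1, 2, 3, 4]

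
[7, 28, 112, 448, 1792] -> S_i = 7*4^i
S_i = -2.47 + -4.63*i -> [-2.47, -7.1, -11.73, -16.36, -20.99]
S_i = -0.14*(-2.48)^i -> [-0.14, 0.35, -0.86, 2.14, -5.3]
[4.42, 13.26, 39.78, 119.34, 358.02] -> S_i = 4.42*3.00^i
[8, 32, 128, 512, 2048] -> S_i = 8*4^i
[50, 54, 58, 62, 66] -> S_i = 50 + 4*i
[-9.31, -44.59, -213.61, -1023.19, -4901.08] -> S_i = -9.31*4.79^i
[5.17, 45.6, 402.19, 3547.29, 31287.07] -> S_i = 5.17*8.82^i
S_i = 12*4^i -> [12, 48, 192, 768, 3072]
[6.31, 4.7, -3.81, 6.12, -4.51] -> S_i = Random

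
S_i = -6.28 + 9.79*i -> [-6.28, 3.51, 13.3, 23.09, 32.88]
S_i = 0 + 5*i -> [0, 5, 10, 15, 20]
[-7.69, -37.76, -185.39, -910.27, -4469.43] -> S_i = -7.69*4.91^i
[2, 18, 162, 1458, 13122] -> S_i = 2*9^i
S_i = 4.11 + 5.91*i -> [4.11, 10.02, 15.93, 21.84, 27.75]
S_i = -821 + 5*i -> [-821, -816, -811, -806, -801]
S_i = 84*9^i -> [84, 756, 6804, 61236, 551124]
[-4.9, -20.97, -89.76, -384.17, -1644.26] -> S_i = -4.90*4.28^i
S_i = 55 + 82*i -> [55, 137, 219, 301, 383]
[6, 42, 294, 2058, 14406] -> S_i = 6*7^i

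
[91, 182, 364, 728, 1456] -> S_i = 91*2^i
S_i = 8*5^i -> [8, 40, 200, 1000, 5000]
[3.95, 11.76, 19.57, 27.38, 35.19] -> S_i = 3.95 + 7.81*i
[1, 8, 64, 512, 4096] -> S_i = 1*8^i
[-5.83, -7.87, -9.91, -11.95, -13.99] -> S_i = -5.83 + -2.04*i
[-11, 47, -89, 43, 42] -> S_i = Random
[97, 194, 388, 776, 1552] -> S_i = 97*2^i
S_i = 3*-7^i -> [3, -21, 147, -1029, 7203]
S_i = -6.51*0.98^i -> [-6.51, -6.38, -6.25, -6.13, -6.0]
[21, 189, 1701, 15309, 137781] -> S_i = 21*9^i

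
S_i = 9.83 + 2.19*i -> [9.83, 12.02, 14.21, 16.4, 18.59]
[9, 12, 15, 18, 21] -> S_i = 9 + 3*i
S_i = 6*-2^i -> [6, -12, 24, -48, 96]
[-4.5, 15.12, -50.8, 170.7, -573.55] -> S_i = -4.50*(-3.36)^i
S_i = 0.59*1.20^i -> [0.59, 0.71, 0.85, 1.02, 1.22]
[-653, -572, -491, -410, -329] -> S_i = -653 + 81*i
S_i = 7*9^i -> [7, 63, 567, 5103, 45927]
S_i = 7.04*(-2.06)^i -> [7.04, -14.5, 29.87, -61.54, 126.78]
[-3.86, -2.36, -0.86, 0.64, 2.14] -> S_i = -3.86 + 1.50*i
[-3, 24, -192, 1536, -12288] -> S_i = -3*-8^i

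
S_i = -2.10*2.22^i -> [-2.1, -4.66, -10.35, -22.98, -51.01]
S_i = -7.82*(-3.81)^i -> [-7.82, 29.79, -113.52, 432.5, -1647.81]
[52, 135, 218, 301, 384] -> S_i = 52 + 83*i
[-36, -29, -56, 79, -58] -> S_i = Random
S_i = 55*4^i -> [55, 220, 880, 3520, 14080]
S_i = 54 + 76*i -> [54, 130, 206, 282, 358]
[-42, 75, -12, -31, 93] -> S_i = Random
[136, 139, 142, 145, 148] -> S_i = 136 + 3*i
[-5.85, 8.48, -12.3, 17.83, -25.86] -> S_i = -5.85*(-1.45)^i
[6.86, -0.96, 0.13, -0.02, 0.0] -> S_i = 6.86*(-0.14)^i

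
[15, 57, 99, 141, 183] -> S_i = 15 + 42*i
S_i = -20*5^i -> [-20, -100, -500, -2500, -12500]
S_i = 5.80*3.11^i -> [5.8, 18.04, 56.1, 174.47, 542.59]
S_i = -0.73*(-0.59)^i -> [-0.73, 0.43, -0.25, 0.15, -0.09]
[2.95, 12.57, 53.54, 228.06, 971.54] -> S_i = 2.95*4.26^i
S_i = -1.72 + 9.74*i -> [-1.72, 8.02, 17.76, 27.5, 37.24]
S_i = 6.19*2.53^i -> [6.19, 15.66, 39.62, 100.24, 253.61]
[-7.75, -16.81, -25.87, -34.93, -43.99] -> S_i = -7.75 + -9.06*i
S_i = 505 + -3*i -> [505, 502, 499, 496, 493]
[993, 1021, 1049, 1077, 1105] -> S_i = 993 + 28*i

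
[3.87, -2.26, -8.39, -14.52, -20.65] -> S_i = 3.87 + -6.13*i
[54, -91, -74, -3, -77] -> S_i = Random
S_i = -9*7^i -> [-9, -63, -441, -3087, -21609]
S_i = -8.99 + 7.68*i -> [-8.99, -1.31, 6.37, 14.05, 21.73]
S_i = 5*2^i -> [5, 10, 20, 40, 80]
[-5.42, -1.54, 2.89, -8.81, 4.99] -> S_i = Random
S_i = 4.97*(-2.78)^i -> [4.97, -13.82, 38.41, -106.78, 296.85]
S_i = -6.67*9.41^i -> [-6.67, -62.76, -590.62, -5557.69, -52297.91]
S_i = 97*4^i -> [97, 388, 1552, 6208, 24832]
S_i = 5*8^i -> [5, 40, 320, 2560, 20480]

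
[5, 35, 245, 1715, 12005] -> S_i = 5*7^i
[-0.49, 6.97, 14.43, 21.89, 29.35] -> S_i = -0.49 + 7.46*i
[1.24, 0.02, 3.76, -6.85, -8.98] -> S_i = Random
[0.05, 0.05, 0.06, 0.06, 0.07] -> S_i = 0.05*1.07^i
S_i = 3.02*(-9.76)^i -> [3.02, -29.48, 287.68, -2807.74, 27403.51]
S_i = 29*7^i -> [29, 203, 1421, 9947, 69629]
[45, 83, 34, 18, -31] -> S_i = Random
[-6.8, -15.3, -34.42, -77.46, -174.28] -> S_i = -6.80*2.25^i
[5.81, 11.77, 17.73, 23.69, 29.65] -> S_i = 5.81 + 5.96*i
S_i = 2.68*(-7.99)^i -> [2.68, -21.41, 171.09, -1367.02, 10922.5]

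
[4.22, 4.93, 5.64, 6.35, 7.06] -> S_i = 4.22 + 0.71*i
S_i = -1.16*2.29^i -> [-1.16, -2.66, -6.08, -13.93, -31.9]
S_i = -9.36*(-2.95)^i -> [-9.36, 27.61, -81.46, 240.29, -708.87]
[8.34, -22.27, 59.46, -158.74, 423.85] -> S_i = 8.34*(-2.67)^i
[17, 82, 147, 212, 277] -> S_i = 17 + 65*i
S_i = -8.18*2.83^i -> [-8.18, -23.15, -65.51, -185.4, -524.69]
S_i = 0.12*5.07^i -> [0.12, 0.61, 3.08, 15.64, 79.29]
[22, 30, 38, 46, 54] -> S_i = 22 + 8*i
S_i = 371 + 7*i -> [371, 378, 385, 392, 399]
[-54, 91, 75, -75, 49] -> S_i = Random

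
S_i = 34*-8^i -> [34, -272, 2176, -17408, 139264]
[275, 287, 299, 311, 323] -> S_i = 275 + 12*i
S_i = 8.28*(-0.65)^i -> [8.28, -5.38, 3.5, -2.27, 1.48]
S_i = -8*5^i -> [-8, -40, -200, -1000, -5000]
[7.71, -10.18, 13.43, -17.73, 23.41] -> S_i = 7.71*(-1.32)^i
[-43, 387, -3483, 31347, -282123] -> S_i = -43*-9^i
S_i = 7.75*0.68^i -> [7.75, 5.27, 3.58, 2.44, 1.66]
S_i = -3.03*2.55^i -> [-3.03, -7.73, -19.7, -50.24, -128.12]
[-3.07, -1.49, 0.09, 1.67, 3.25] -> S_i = -3.07 + 1.58*i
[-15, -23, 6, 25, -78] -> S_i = Random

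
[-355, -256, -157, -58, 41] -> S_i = -355 + 99*i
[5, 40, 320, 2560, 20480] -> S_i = 5*8^i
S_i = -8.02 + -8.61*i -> [-8.02, -16.63, -25.24, -33.85, -42.46]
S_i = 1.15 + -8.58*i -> [1.15, -7.43, -16.01, -24.59, -33.17]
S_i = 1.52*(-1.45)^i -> [1.52, -2.2, 3.2, -4.63, 6.72]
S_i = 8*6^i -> [8, 48, 288, 1728, 10368]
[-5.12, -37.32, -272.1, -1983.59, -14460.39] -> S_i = -5.12*7.29^i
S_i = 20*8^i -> [20, 160, 1280, 10240, 81920]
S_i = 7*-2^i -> [7, -14, 28, -56, 112]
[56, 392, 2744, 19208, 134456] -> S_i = 56*7^i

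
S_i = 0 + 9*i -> [0, 9, 18, 27, 36]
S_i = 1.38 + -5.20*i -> [1.38, -3.82, -9.02, -14.22, -19.42]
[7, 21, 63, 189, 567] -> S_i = 7*3^i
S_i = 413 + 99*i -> [413, 512, 611, 710, 809]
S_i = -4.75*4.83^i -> [-4.75, -22.94, -110.81, -535.22, -2585.13]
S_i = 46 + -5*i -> [46, 41, 36, 31, 26]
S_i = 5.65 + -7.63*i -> [5.65, -1.98, -9.61, -17.24, -24.87]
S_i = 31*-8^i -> [31, -248, 1984, -15872, 126976]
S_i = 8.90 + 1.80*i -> [8.9, 10.7, 12.5, 14.3, 16.1]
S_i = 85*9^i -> [85, 765, 6885, 61965, 557685]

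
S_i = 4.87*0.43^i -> [4.87, 2.09, 0.9, 0.39, 0.17]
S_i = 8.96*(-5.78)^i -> [8.96, -51.79, 299.34, -1730.18, 10000.45]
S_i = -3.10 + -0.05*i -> [-3.1, -3.15, -3.2, -3.25, -3.3]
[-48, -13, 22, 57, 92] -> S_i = -48 + 35*i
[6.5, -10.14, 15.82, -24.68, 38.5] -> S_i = 6.50*(-1.56)^i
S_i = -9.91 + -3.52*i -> [-9.91, -13.43, -16.95, -20.47, -23.99]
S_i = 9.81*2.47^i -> [9.81, 24.23, 59.85, 147.83, 365.14]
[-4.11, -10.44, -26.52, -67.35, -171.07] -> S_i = -4.11*2.54^i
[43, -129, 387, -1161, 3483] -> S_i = 43*-3^i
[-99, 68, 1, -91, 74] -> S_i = Random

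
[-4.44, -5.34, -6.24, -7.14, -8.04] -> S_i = -4.44 + -0.90*i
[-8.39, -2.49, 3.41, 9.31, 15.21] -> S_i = -8.39 + 5.90*i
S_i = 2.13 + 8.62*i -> [2.13, 10.75, 19.37, 27.99, 36.61]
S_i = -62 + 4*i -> [-62, -58, -54, -50, -46]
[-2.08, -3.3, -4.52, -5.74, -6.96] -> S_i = -2.08 + -1.22*i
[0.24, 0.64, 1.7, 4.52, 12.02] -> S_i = 0.24*2.66^i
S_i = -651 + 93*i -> [-651, -558, -465, -372, -279]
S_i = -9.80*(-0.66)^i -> [-9.8, 6.47, -4.27, 2.82, -1.86]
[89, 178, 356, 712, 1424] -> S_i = 89*2^i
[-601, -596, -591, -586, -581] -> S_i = -601 + 5*i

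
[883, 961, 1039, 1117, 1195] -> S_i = 883 + 78*i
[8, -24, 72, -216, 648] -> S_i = 8*-3^i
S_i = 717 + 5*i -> [717, 722, 727, 732, 737]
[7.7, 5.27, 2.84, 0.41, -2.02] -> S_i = 7.70 + -2.43*i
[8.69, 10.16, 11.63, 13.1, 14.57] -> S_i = 8.69 + 1.47*i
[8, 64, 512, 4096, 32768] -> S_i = 8*8^i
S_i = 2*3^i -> [2, 6, 18, 54, 162]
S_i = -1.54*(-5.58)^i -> [-1.54, 8.59, -47.95, 267.56, -1492.99]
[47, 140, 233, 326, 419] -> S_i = 47 + 93*i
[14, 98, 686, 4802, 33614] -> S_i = 14*7^i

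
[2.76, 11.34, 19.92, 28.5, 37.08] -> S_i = 2.76 + 8.58*i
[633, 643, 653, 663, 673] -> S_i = 633 + 10*i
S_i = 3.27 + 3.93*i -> [3.27, 7.2, 11.13, 15.06, 18.99]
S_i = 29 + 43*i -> [29, 72, 115, 158, 201]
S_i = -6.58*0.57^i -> [-6.58, -3.75, -2.14, -1.22, -0.69]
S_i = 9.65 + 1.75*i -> [9.65, 11.4, 13.15, 14.9, 16.65]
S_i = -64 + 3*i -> [-64, -61, -58, -55, -52]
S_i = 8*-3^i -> [8, -24, 72, -216, 648]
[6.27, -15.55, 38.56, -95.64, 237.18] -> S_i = 6.27*(-2.48)^i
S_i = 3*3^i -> [3, 9, 27, 81, 243]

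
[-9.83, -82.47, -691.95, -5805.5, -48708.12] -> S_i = -9.83*8.39^i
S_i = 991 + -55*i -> [991, 936, 881, 826, 771]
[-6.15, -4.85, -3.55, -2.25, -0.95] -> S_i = -6.15 + 1.30*i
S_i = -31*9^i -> [-31, -279, -2511, -22599, -203391]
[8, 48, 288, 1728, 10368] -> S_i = 8*6^i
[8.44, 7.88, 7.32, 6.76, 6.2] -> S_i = 8.44 + -0.56*i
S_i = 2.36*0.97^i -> [2.36, 2.29, 2.22, 2.15, 2.09]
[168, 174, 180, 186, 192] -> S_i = 168 + 6*i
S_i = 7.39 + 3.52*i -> [7.39, 10.91, 14.43, 17.95, 21.47]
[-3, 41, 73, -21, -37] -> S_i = Random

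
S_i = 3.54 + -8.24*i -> [3.54, -4.7, -12.94, -21.18, -29.42]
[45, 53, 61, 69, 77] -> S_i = 45 + 8*i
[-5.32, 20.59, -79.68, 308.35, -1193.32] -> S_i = -5.32*(-3.87)^i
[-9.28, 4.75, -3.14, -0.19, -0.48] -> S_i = Random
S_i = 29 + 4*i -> [29, 33, 37, 41, 45]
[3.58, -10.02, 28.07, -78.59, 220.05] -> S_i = 3.58*(-2.80)^i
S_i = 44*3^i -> [44, 132, 396, 1188, 3564]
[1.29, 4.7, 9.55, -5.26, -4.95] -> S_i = Random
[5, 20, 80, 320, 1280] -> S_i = 5*4^i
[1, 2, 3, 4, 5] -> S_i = 1 + 1*i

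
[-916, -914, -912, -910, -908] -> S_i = -916 + 2*i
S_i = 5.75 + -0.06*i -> [5.75, 5.69, 5.63, 5.57, 5.51]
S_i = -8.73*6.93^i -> [-8.73, -60.5, -419.26, -2905.45, -20134.79]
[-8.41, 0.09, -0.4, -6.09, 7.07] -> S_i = Random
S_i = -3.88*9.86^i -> [-3.88, -38.26, -377.21, -3719.31, -36672.4]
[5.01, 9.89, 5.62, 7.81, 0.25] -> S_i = Random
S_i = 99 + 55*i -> [99, 154, 209, 264, 319]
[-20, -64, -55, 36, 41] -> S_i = Random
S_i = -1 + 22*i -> [-1, 21, 43, 65, 87]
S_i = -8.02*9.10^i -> [-8.02, -72.98, -664.14, -6043.64, -54997.12]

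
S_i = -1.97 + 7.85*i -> [-1.97, 5.88, 13.73, 21.58, 29.43]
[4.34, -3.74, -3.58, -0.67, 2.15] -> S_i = Random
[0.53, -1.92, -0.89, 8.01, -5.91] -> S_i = Random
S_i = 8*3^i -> [8, 24, 72, 216, 648]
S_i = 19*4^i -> [19, 76, 304, 1216, 4864]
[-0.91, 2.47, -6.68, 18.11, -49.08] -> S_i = -0.91*(-2.71)^i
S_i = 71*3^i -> [71, 213, 639, 1917, 5751]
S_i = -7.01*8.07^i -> [-7.01, -56.57, -456.53, -3684.16, -29731.18]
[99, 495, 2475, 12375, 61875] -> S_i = 99*5^i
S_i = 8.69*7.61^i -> [8.69, 66.13, 503.26, 3829.78, 29144.62]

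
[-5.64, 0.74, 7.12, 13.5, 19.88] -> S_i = -5.64 + 6.38*i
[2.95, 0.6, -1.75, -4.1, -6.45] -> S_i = 2.95 + -2.35*i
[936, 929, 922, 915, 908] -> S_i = 936 + -7*i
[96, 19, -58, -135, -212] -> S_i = 96 + -77*i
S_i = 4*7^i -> [4, 28, 196, 1372, 9604]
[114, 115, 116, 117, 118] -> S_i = 114 + 1*i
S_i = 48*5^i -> [48, 240, 1200, 6000, 30000]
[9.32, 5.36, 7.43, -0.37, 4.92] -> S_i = Random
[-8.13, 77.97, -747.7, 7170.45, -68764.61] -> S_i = -8.13*(-9.59)^i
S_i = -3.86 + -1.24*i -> [-3.86, -5.1, -6.34, -7.58, -8.82]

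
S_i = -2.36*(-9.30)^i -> [-2.36, 21.95, -204.12, 1898.28, -17654.03]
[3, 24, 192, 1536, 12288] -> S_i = 3*8^i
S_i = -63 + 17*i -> [-63, -46, -29, -12, 5]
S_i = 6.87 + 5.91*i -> [6.87, 12.78, 18.69, 24.6, 30.51]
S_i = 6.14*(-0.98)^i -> [6.14, -6.02, 5.9, -5.78, 5.66]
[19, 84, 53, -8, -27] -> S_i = Random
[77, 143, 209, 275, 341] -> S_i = 77 + 66*i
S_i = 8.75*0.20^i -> [8.75, 1.75, 0.35, 0.07, 0.01]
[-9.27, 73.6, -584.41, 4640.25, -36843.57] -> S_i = -9.27*(-7.94)^i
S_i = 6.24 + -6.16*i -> [6.24, 0.08, -6.08, -12.24, -18.4]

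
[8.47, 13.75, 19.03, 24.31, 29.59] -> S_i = 8.47 + 5.28*i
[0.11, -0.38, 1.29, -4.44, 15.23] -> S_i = 0.11*(-3.43)^i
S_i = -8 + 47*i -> [-8, 39, 86, 133, 180]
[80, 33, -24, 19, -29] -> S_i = Random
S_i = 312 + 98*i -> [312, 410, 508, 606, 704]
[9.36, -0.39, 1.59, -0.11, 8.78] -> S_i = Random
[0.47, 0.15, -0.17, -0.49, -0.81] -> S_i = 0.47 + -0.32*i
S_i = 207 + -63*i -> [207, 144, 81, 18, -45]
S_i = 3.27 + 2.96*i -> [3.27, 6.23, 9.19, 12.15, 15.11]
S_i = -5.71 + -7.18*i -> [-5.71, -12.89, -20.07, -27.25, -34.43]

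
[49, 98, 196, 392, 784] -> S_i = 49*2^i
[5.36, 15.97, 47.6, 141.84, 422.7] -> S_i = 5.36*2.98^i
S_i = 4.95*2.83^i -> [4.95, 14.01, 39.64, 112.19, 317.51]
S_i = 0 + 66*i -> [0, 66, 132, 198, 264]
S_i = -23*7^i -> [-23, -161, -1127, -7889, -55223]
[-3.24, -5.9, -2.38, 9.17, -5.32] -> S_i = Random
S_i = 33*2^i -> [33, 66, 132, 264, 528]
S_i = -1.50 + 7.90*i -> [-1.5, 6.4, 14.3, 22.2, 30.1]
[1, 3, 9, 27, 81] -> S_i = 1*3^i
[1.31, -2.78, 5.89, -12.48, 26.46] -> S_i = 1.31*(-2.12)^i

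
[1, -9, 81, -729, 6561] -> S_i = 1*-9^i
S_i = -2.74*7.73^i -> [-2.74, -21.18, -163.72, -1265.58, -9782.92]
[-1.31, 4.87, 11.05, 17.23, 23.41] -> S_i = -1.31 + 6.18*i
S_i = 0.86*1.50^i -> [0.86, 1.29, 1.94, 2.9, 4.35]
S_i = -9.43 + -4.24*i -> [-9.43, -13.67, -17.91, -22.15, -26.39]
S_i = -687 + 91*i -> [-687, -596, -505, -414, -323]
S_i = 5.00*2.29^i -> [5.0, 11.45, 26.22, 60.04, 137.5]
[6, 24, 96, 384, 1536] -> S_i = 6*4^i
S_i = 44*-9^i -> [44, -396, 3564, -32076, 288684]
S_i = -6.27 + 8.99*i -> [-6.27, 2.72, 11.71, 20.7, 29.69]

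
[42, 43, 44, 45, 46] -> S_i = 42 + 1*i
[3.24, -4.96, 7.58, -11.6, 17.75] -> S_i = 3.24*(-1.53)^i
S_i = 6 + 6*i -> [6, 12, 18, 24, 30]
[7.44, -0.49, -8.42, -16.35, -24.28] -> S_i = 7.44 + -7.93*i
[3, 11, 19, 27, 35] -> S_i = 3 + 8*i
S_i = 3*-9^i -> [3, -27, 243, -2187, 19683]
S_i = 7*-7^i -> [7, -49, 343, -2401, 16807]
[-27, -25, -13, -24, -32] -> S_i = Random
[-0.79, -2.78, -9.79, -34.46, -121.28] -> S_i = -0.79*3.52^i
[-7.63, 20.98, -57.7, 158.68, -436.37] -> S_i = -7.63*(-2.75)^i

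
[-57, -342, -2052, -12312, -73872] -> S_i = -57*6^i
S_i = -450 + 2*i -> [-450, -448, -446, -444, -442]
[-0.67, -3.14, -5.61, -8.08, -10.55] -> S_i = -0.67 + -2.47*i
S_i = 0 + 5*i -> [0, 5, 10, 15, 20]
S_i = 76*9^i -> [76, 684, 6156, 55404, 498636]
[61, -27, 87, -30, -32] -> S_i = Random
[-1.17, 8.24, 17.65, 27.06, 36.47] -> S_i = -1.17 + 9.41*i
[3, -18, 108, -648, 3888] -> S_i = 3*-6^i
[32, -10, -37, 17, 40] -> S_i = Random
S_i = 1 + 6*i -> [1, 7, 13, 19, 25]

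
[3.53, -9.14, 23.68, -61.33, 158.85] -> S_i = 3.53*(-2.59)^i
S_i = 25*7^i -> [25, 175, 1225, 8575, 60025]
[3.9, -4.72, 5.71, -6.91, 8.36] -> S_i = 3.90*(-1.21)^i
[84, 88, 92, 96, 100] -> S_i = 84 + 4*i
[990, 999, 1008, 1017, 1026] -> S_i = 990 + 9*i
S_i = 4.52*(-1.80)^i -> [4.52, -8.14, 14.64, -26.36, 47.45]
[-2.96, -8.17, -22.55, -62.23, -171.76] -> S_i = -2.96*2.76^i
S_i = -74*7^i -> [-74, -518, -3626, -25382, -177674]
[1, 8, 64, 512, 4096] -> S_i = 1*8^i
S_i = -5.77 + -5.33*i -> [-5.77, -11.1, -16.43, -21.76, -27.09]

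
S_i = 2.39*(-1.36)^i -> [2.39, -3.25, 4.42, -6.01, 8.18]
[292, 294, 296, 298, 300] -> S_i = 292 + 2*i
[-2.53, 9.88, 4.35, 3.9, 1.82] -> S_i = Random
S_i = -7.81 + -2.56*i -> [-7.81, -10.37, -12.93, -15.49, -18.05]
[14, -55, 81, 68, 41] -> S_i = Random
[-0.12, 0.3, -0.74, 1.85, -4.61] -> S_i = -0.12*(-2.49)^i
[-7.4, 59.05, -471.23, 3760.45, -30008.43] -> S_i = -7.40*(-7.98)^i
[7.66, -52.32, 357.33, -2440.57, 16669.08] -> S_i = 7.66*(-6.83)^i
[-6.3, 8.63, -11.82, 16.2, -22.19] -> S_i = -6.30*(-1.37)^i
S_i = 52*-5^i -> [52, -260, 1300, -6500, 32500]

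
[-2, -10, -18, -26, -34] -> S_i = -2 + -8*i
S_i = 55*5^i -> [55, 275, 1375, 6875, 34375]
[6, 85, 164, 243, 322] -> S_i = 6 + 79*i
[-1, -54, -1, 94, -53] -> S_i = Random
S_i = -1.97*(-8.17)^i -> [-1.97, 16.09, -131.5, 1074.32, -8777.17]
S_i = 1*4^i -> [1, 4, 16, 64, 256]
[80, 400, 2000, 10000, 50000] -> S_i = 80*5^i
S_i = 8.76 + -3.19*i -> [8.76, 5.57, 2.38, -0.81, -4.0]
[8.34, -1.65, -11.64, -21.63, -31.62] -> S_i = 8.34 + -9.99*i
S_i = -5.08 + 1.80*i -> [-5.08, -3.28, -1.48, 0.32, 2.12]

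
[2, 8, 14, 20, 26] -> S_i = 2 + 6*i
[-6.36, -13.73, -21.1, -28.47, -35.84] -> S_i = -6.36 + -7.37*i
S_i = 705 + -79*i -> [705, 626, 547, 468, 389]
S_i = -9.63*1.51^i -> [-9.63, -14.54, -21.96, -33.16, -50.06]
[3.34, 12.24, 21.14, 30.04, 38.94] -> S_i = 3.34 + 8.90*i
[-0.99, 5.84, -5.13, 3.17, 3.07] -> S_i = Random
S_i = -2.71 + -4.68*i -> [-2.71, -7.39, -12.07, -16.75, -21.43]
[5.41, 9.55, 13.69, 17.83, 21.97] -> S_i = 5.41 + 4.14*i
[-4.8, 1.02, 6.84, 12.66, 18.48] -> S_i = -4.80 + 5.82*i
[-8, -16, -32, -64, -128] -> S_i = -8*2^i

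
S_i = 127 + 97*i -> [127, 224, 321, 418, 515]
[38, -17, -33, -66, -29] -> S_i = Random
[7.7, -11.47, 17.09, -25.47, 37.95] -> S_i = 7.70*(-1.49)^i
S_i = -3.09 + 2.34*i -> [-3.09, -0.75, 1.59, 3.93, 6.27]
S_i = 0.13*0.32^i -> [0.13, 0.04, 0.01, 0.0, 0.0]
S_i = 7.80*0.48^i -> [7.8, 3.74, 1.8, 0.86, 0.41]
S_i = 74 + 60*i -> [74, 134, 194, 254, 314]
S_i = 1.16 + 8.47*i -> [1.16, 9.63, 18.1, 26.57, 35.04]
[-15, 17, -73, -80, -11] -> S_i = Random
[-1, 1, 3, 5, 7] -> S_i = -1 + 2*i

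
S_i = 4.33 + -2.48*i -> [4.33, 1.85, -0.63, -3.11, -5.59]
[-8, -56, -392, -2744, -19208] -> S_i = -8*7^i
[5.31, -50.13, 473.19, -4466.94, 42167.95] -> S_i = 5.31*(-9.44)^i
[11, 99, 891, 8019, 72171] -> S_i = 11*9^i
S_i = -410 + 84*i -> [-410, -326, -242, -158, -74]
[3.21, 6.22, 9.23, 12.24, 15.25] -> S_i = 3.21 + 3.01*i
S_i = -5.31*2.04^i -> [-5.31, -10.83, -22.1, -45.08, -91.96]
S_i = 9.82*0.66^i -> [9.82, 6.48, 4.28, 2.82, 1.86]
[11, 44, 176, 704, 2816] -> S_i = 11*4^i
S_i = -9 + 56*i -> [-9, 47, 103, 159, 215]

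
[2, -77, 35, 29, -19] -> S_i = Random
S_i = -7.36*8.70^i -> [-7.36, -64.03, -557.08, -4846.58, -42165.26]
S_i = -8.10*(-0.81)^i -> [-8.1, 6.56, -5.31, 4.3, -3.49]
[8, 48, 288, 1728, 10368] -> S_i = 8*6^i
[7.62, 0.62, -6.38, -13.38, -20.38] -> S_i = 7.62 + -7.00*i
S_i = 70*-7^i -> [70, -490, 3430, -24010, 168070]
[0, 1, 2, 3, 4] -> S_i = 0 + 1*i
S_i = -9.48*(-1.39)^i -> [-9.48, 13.18, -18.32, 25.46, -35.39]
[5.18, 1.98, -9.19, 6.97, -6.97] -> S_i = Random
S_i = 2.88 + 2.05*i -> [2.88, 4.93, 6.98, 9.03, 11.08]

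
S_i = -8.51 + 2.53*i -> [-8.51, -5.98, -3.45, -0.92, 1.61]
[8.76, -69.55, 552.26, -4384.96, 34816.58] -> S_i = 8.76*(-7.94)^i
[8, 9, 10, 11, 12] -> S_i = 8 + 1*i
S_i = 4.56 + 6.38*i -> [4.56, 10.94, 17.32, 23.7, 30.08]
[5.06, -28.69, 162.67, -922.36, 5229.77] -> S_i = 5.06*(-5.67)^i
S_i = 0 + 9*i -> [0, 9, 18, 27, 36]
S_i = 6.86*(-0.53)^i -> [6.86, -3.64, 1.93, -1.02, 0.54]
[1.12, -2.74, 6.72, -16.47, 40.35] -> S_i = 1.12*(-2.45)^i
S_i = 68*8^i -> [68, 544, 4352, 34816, 278528]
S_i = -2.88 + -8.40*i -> [-2.88, -11.28, -19.68, -28.08, -36.48]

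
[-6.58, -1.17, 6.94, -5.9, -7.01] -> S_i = Random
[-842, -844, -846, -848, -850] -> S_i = -842 + -2*i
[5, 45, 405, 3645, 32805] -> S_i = 5*9^i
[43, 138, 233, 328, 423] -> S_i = 43 + 95*i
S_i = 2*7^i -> [2, 14, 98, 686, 4802]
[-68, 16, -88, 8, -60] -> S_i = Random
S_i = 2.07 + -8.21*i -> [2.07, -6.14, -14.35, -22.56, -30.77]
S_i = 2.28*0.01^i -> [2.28, 0.02, 0.0, 0.0, 0.0]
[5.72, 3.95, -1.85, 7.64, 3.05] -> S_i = Random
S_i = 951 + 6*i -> [951, 957, 963, 969, 975]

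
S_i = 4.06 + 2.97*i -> [4.06, 7.03, 10.0, 12.97, 15.94]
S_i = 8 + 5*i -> [8, 13, 18, 23, 28]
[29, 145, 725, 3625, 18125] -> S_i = 29*5^i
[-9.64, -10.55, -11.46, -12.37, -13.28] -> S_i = -9.64 + -0.91*i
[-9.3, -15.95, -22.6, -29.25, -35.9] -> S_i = -9.30 + -6.65*i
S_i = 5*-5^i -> [5, -25, 125, -625, 3125]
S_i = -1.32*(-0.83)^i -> [-1.32, 1.1, -0.91, 0.75, -0.63]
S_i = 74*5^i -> [74, 370, 1850, 9250, 46250]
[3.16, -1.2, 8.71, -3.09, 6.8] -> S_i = Random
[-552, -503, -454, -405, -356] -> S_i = -552 + 49*i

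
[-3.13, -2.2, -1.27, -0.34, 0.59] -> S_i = -3.13 + 0.93*i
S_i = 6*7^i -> [6, 42, 294, 2058, 14406]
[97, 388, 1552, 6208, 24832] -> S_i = 97*4^i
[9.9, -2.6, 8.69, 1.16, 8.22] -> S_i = Random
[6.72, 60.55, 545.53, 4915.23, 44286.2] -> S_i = 6.72*9.01^i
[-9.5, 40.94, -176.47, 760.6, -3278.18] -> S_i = -9.50*(-4.31)^i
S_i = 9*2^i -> [9, 18, 36, 72, 144]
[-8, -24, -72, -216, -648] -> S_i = -8*3^i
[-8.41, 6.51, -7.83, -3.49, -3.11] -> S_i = Random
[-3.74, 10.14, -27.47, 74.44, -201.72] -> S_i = -3.74*(-2.71)^i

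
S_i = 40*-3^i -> [40, -120, 360, -1080, 3240]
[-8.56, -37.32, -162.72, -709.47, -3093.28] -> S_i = -8.56*4.36^i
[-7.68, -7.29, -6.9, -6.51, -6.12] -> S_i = -7.68 + 0.39*i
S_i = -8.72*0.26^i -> [-8.72, -2.27, -0.59, -0.15, -0.04]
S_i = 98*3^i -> [98, 294, 882, 2646, 7938]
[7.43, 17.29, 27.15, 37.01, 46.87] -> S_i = 7.43 + 9.86*i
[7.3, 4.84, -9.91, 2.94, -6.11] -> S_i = Random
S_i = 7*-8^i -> [7, -56, 448, -3584, 28672]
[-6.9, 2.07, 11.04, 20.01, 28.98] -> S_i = -6.90 + 8.97*i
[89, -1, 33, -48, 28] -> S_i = Random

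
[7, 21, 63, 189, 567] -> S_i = 7*3^i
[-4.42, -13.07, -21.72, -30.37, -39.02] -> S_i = -4.42 + -8.65*i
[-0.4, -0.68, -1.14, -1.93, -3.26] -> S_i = -0.40*1.69^i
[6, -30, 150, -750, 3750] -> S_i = 6*-5^i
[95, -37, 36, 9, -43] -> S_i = Random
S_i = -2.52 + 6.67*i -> [-2.52, 4.15, 10.82, 17.49, 24.16]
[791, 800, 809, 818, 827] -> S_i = 791 + 9*i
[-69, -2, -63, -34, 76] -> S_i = Random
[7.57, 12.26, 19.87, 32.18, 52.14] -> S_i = 7.57*1.62^i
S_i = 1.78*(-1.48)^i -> [1.78, -2.63, 3.9, -5.77, 8.54]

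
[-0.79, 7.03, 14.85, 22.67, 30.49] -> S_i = -0.79 + 7.82*i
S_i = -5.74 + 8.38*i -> [-5.74, 2.64, 11.02, 19.4, 27.78]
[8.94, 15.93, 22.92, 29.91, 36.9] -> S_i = 8.94 + 6.99*i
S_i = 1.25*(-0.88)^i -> [1.25, -1.1, 0.97, -0.85, 0.75]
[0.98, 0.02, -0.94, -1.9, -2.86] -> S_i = 0.98 + -0.96*i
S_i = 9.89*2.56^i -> [9.89, 25.32, 64.82, 165.93, 424.77]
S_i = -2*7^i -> [-2, -14, -98, -686, -4802]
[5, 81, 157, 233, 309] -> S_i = 5 + 76*i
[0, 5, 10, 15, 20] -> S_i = 0 + 5*i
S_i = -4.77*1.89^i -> [-4.77, -9.02, -17.04, -32.2, -60.86]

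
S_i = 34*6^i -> [34, 204, 1224, 7344, 44064]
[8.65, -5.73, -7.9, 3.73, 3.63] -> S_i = Random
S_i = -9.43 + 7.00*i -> [-9.43, -2.43, 4.57, 11.57, 18.57]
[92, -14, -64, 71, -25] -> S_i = Random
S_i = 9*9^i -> [9, 81, 729, 6561, 59049]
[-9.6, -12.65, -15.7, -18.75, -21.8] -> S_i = -9.60 + -3.05*i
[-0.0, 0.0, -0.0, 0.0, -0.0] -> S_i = -0.00*(-1.60)^i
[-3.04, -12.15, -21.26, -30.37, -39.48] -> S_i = -3.04 + -9.11*i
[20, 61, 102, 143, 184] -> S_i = 20 + 41*i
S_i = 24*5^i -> [24, 120, 600, 3000, 15000]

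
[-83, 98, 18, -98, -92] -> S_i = Random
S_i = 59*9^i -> [59, 531, 4779, 43011, 387099]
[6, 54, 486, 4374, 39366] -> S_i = 6*9^i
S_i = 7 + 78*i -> [7, 85, 163, 241, 319]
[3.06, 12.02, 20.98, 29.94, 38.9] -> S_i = 3.06 + 8.96*i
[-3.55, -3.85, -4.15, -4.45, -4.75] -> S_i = -3.55 + -0.30*i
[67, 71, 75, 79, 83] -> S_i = 67 + 4*i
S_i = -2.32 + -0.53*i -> [-2.32, -2.85, -3.38, -3.91, -4.44]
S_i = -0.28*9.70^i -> [-0.28, -2.72, -26.35, -255.55, -2478.82]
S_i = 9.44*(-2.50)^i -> [9.44, -23.6, 59.0, -147.5, 368.75]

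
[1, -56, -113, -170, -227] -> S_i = 1 + -57*i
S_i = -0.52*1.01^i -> [-0.52, -0.53, -0.53, -0.54, -0.54]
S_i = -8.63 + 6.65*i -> [-8.63, -1.98, 4.67, 11.32, 17.97]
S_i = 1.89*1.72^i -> [1.89, 3.25, 5.59, 9.62, 16.54]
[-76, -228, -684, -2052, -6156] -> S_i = -76*3^i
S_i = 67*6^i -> [67, 402, 2412, 14472, 86832]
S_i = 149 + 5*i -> [149, 154, 159, 164, 169]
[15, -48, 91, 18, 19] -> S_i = Random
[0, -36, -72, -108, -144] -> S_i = 0 + -36*i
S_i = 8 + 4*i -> [8, 12, 16, 20, 24]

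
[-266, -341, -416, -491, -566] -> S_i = -266 + -75*i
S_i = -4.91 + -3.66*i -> [-4.91, -8.57, -12.23, -15.89, -19.55]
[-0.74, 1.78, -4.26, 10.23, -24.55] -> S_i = -0.74*(-2.40)^i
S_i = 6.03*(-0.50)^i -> [6.03, -3.02, 1.51, -0.75, 0.38]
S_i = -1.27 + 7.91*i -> [-1.27, 6.64, 14.55, 22.46, 30.37]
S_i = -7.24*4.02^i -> [-7.24, -29.1, -117.0, -470.35, -1890.79]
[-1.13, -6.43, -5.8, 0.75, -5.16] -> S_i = Random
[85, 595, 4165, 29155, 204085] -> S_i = 85*7^i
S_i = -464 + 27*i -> [-464, -437, -410, -383, -356]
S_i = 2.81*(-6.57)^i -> [2.81, -18.46, 121.29, -796.9, 5235.62]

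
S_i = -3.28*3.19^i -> [-3.28, -10.46, -33.38, -106.47, -339.65]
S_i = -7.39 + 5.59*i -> [-7.39, -1.8, 3.79, 9.38, 14.97]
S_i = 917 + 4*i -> [917, 921, 925, 929, 933]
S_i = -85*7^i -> [-85, -595, -4165, -29155, -204085]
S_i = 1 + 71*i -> [1, 72, 143, 214, 285]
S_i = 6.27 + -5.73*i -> [6.27, 0.54, -5.19, -10.92, -16.65]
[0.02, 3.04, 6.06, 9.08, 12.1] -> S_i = 0.02 + 3.02*i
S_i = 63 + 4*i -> [63, 67, 71, 75, 79]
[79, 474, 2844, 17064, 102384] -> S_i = 79*6^i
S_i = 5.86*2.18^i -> [5.86, 12.77, 27.85, 60.71, 132.35]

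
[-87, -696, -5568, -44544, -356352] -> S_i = -87*8^i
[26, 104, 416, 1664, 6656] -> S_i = 26*4^i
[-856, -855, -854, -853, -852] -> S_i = -856 + 1*i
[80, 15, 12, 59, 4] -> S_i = Random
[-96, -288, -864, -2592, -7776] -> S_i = -96*3^i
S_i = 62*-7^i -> [62, -434, 3038, -21266, 148862]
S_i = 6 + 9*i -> [6, 15, 24, 33, 42]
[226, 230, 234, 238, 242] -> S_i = 226 + 4*i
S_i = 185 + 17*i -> [185, 202, 219, 236, 253]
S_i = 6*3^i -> [6, 18, 54, 162, 486]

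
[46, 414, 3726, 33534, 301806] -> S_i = 46*9^i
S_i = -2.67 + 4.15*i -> [-2.67, 1.48, 5.63, 9.78, 13.93]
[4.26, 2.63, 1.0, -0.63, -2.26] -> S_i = 4.26 + -1.63*i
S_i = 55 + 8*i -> [55, 63, 71, 79, 87]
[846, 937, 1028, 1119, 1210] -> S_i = 846 + 91*i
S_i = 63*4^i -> [63, 252, 1008, 4032, 16128]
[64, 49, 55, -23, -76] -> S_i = Random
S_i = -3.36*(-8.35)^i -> [-3.36, 28.06, -234.27, 1956.13, -16333.72]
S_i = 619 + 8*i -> [619, 627, 635, 643, 651]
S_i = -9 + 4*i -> [-9, -5, -1, 3, 7]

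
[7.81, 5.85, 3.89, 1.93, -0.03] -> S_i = 7.81 + -1.96*i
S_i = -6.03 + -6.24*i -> [-6.03, -12.27, -18.51, -24.75, -30.99]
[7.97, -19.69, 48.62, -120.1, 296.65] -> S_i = 7.97*(-2.47)^i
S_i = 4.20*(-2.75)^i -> [4.2, -11.55, 31.76, -87.35, 240.2]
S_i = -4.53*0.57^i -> [-4.53, -2.58, -1.47, -0.84, -0.48]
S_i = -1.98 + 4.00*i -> [-1.98, 2.02, 6.02, 10.02, 14.02]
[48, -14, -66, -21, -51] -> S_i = Random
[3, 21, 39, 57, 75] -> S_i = 3 + 18*i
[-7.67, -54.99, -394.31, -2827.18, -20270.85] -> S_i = -7.67*7.17^i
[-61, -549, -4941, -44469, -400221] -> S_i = -61*9^i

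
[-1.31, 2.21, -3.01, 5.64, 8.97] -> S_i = Random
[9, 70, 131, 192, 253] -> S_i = 9 + 61*i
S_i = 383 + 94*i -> [383, 477, 571, 665, 759]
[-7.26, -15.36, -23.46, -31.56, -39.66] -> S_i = -7.26 + -8.10*i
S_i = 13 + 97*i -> [13, 110, 207, 304, 401]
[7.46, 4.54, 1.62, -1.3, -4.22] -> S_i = 7.46 + -2.92*i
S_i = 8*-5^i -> [8, -40, 200, -1000, 5000]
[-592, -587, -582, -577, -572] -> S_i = -592 + 5*i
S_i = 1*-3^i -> [1, -3, 9, -27, 81]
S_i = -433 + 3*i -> [-433, -430, -427, -424, -421]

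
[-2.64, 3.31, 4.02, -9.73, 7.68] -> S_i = Random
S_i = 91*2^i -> [91, 182, 364, 728, 1456]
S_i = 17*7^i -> [17, 119, 833, 5831, 40817]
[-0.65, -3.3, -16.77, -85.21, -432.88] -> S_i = -0.65*5.08^i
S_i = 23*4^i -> [23, 92, 368, 1472, 5888]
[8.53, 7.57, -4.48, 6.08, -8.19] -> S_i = Random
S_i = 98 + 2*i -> [98, 100, 102, 104, 106]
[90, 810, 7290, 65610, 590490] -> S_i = 90*9^i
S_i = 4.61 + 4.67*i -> [4.61, 9.28, 13.95, 18.62, 23.29]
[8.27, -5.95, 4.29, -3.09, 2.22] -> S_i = 8.27*(-0.72)^i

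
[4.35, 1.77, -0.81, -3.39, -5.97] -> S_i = 4.35 + -2.58*i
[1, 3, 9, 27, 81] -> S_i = 1*3^i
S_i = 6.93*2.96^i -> [6.93, 20.51, 60.72, 179.72, 531.99]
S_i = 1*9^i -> [1, 9, 81, 729, 6561]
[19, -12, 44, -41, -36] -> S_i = Random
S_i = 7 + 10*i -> [7, 17, 27, 37, 47]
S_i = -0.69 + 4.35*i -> [-0.69, 3.66, 8.01, 12.36, 16.71]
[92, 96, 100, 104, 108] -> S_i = 92 + 4*i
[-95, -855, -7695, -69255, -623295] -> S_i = -95*9^i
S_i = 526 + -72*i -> [526, 454, 382, 310, 238]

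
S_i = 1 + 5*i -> [1, 6, 11, 16, 21]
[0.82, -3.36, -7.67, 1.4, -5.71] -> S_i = Random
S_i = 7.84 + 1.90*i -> [7.84, 9.74, 11.64, 13.54, 15.44]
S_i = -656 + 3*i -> [-656, -653, -650, -647, -644]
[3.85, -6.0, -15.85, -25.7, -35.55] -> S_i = 3.85 + -9.85*i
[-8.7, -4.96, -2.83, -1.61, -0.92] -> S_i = -8.70*0.57^i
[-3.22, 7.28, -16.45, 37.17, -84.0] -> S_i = -3.22*(-2.26)^i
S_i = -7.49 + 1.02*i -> [-7.49, -6.47, -5.45, -4.43, -3.41]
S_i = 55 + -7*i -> [55, 48, 41, 34, 27]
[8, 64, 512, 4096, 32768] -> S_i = 8*8^i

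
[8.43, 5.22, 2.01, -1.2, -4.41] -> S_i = 8.43 + -3.21*i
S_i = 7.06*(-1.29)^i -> [7.06, -9.11, 11.75, -15.16, 19.55]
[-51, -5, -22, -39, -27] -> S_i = Random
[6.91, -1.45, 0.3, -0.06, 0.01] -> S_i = 6.91*(-0.21)^i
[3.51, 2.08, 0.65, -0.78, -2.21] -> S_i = 3.51 + -1.43*i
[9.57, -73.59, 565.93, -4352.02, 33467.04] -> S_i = 9.57*(-7.69)^i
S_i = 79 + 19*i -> [79, 98, 117, 136, 155]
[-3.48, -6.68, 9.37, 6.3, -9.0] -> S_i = Random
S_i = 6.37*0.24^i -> [6.37, 1.53, 0.37, 0.09, 0.02]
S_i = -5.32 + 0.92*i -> [-5.32, -4.4, -3.48, -2.56, -1.64]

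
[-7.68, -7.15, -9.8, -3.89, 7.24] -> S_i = Random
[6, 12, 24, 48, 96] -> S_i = 6*2^i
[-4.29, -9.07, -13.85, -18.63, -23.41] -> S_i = -4.29 + -4.78*i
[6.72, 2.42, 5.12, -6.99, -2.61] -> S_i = Random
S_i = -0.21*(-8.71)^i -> [-0.21, 1.83, -15.93, 138.76, -1208.63]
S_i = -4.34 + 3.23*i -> [-4.34, -1.11, 2.12, 5.35, 8.58]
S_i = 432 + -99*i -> [432, 333, 234, 135, 36]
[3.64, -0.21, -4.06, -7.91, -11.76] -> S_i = 3.64 + -3.85*i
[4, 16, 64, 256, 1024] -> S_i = 4*4^i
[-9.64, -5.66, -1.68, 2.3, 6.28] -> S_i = -9.64 + 3.98*i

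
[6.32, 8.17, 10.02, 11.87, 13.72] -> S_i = 6.32 + 1.85*i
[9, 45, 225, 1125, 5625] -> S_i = 9*5^i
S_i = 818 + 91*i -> [818, 909, 1000, 1091, 1182]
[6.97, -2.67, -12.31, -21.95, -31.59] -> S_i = 6.97 + -9.64*i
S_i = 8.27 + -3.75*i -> [8.27, 4.52, 0.77, -2.98, -6.73]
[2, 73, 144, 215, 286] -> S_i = 2 + 71*i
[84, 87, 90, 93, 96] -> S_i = 84 + 3*i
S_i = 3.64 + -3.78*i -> [3.64, -0.14, -3.92, -7.7, -11.48]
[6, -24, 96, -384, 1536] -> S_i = 6*-4^i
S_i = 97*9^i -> [97, 873, 7857, 70713, 636417]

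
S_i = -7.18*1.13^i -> [-7.18, -8.11, -9.17, -10.36, -11.71]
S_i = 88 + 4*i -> [88, 92, 96, 100, 104]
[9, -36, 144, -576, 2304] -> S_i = 9*-4^i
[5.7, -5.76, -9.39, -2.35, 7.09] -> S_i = Random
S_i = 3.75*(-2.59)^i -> [3.75, -9.71, 25.16, -65.15, 168.74]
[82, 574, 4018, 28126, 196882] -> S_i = 82*7^i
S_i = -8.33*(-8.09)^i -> [-8.33, 67.39, -545.18, 4410.53, -35681.17]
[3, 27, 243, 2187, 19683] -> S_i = 3*9^i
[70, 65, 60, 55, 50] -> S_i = 70 + -5*i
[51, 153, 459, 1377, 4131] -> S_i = 51*3^i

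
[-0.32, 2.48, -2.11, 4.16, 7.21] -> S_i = Random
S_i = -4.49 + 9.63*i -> [-4.49, 5.14, 14.77, 24.4, 34.03]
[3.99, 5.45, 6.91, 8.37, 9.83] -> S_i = 3.99 + 1.46*i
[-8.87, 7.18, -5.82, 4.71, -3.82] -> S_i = -8.87*(-0.81)^i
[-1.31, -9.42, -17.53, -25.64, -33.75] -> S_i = -1.31 + -8.11*i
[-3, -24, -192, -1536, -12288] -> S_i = -3*8^i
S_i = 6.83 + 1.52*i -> [6.83, 8.35, 9.87, 11.39, 12.91]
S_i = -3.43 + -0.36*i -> [-3.43, -3.79, -4.15, -4.51, -4.87]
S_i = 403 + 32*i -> [403, 435, 467, 499, 531]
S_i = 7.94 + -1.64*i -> [7.94, 6.3, 4.66, 3.02, 1.38]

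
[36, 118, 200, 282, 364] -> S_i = 36 + 82*i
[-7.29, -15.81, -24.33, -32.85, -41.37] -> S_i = -7.29 + -8.52*i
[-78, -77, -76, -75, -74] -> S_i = -78 + 1*i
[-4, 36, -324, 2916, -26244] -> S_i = -4*-9^i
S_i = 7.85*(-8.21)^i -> [7.85, -64.45, 529.12, -4344.09, 35665.0]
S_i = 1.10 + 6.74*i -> [1.1, 7.84, 14.58, 21.32, 28.06]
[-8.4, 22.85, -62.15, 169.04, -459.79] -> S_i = -8.40*(-2.72)^i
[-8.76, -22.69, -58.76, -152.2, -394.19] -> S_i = -8.76*2.59^i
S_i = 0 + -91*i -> [0, -91, -182, -273, -364]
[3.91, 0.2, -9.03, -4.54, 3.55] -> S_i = Random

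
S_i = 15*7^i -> [15, 105, 735, 5145, 36015]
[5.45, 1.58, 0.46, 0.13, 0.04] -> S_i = 5.45*0.29^i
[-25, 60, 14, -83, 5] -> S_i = Random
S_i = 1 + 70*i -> [1, 71, 141, 211, 281]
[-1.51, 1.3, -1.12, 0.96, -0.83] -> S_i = -1.51*(-0.86)^i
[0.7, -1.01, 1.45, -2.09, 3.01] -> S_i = 0.70*(-1.44)^i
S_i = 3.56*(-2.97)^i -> [3.56, -10.57, 31.4, -93.27, 277.0]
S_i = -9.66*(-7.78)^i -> [-9.66, 75.15, -584.7, 4549.0, -35391.22]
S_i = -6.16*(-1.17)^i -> [-6.16, 7.21, -8.43, 9.87, -11.54]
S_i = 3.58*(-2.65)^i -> [3.58, -9.49, 25.14, -66.62, 176.55]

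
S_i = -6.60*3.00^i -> [-6.6, -19.8, -59.4, -178.2, -534.6]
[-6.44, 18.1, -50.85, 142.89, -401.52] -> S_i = -6.44*(-2.81)^i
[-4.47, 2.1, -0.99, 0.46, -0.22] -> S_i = -4.47*(-0.47)^i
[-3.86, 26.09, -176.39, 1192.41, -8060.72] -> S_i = -3.86*(-6.76)^i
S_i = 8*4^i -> [8, 32, 128, 512, 2048]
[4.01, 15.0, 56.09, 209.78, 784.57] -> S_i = 4.01*3.74^i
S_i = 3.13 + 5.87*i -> [3.13, 9.0, 14.87, 20.74, 26.61]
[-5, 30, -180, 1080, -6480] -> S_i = -5*-6^i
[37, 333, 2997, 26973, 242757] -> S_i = 37*9^i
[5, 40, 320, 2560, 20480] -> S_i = 5*8^i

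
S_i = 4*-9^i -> [4, -36, 324, -2916, 26244]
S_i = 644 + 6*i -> [644, 650, 656, 662, 668]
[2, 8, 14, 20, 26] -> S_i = 2 + 6*i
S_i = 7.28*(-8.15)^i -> [7.28, -59.33, 483.56, -3940.98, 32118.99]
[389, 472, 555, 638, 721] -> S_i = 389 + 83*i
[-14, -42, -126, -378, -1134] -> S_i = -14*3^i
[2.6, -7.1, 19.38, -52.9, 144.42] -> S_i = 2.60*(-2.73)^i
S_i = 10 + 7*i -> [10, 17, 24, 31, 38]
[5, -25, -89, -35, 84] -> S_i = Random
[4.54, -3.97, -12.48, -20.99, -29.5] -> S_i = 4.54 + -8.51*i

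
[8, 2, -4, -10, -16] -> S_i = 8 + -6*i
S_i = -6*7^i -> [-6, -42, -294, -2058, -14406]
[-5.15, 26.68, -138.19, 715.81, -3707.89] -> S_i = -5.15*(-5.18)^i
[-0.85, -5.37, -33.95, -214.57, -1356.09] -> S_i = -0.85*6.32^i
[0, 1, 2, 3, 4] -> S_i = 0 + 1*i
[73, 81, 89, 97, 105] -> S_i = 73 + 8*i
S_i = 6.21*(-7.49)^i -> [6.21, -46.51, 348.38, -2609.38, 19544.24]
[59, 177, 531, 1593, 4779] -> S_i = 59*3^i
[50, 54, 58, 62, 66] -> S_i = 50 + 4*i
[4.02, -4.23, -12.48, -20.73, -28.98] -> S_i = 4.02 + -8.25*i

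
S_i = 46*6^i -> [46, 276, 1656, 9936, 59616]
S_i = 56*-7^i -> [56, -392, 2744, -19208, 134456]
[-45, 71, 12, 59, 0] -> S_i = Random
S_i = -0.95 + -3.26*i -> [-0.95, -4.21, -7.47, -10.73, -13.99]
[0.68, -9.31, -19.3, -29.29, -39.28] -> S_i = 0.68 + -9.99*i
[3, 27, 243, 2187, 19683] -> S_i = 3*9^i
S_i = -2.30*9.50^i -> [-2.3, -21.85, -207.58, -1971.96, -18733.64]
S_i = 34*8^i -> [34, 272, 2176, 17408, 139264]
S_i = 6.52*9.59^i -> [6.52, 62.53, 599.63, 5750.47, 55147.02]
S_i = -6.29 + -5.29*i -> [-6.29, -11.58, -16.87, -22.16, -27.45]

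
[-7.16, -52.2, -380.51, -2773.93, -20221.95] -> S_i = -7.16*7.29^i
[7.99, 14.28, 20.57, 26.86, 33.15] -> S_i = 7.99 + 6.29*i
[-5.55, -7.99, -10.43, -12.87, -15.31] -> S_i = -5.55 + -2.44*i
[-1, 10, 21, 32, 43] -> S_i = -1 + 11*i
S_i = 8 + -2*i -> [8, 6, 4, 2, 0]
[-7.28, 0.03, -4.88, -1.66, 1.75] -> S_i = Random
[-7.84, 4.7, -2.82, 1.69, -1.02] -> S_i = -7.84*(-0.60)^i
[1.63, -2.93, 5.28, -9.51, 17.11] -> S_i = 1.63*(-1.80)^i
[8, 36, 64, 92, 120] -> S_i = 8 + 28*i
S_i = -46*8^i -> [-46, -368, -2944, -23552, -188416]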